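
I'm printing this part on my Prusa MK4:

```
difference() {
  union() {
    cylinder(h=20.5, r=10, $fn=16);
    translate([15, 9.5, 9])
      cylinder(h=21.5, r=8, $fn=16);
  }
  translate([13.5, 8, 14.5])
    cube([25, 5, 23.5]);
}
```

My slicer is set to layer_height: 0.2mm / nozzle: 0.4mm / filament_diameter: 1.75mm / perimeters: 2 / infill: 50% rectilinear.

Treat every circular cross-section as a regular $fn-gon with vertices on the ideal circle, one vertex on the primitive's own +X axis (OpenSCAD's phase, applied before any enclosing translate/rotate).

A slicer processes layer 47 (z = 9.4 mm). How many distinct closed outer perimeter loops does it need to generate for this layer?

At z = 9.4 mm: the r=10 cylinder gives a regular 16-gon of circumradius 10 (constant along its height); the r=8 cylinder at (15, 9.5) gives a regular 16-gon of circumradius 8 (constant along its height); Taking the union: the 2 present regions are separate (no shared area or edge), so areas and boundary lengths simply add and each stays a separate island — 2 connected regions; the cube at (13.5, 8) is not intersected at this z (z outside [14.5, 38]); Taking the first minus the rest: none of the subtracted shapes is present at this height, so the result so far is unchanged — 2 connected regions. The result has 2 disconnected regions.

2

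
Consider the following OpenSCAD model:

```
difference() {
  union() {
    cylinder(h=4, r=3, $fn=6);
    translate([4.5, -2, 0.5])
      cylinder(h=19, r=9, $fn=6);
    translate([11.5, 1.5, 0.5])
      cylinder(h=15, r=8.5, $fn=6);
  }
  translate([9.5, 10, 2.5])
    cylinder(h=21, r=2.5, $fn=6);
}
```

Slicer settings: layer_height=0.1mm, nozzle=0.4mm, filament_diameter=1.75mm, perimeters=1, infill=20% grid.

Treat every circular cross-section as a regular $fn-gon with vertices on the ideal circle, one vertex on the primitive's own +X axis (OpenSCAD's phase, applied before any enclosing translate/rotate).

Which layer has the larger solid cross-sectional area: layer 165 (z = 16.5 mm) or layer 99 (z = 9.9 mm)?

Layer 165 (z = 16.5): the cylinder is not intersected at this z (z outside [0, 4]); the cylinder at (4.5, -2): section is a regular 6-gon, circumradius r=9 (area = (6/2)·9.000²·sin(360°/6) = 210.44 mm²); the cylinder at (11.5, 1.5) is absent (z outside [0.5, 15.5]); Combining (union): only the r=9 cylinder at (4.5, -2) is present, so the union is just that shape — area = 210.44 mm²; the r=2.5 cylinder at (9.5, 10) gives a regular 6-gon of circumradius 2.5 (constant along its height) (area = (6/2)·2.500²·sin(360°/6) = 16.24 mm²); Taking the first minus the rest: starting from the result so far (210.44 mm²), the r=2.5 cylinder at (9.5, 10) misses the remaining region (no effect) — area = 210.44 mm². So its area = 210.44 mm². Layer 99 (z = 9.9): the cylinder does not reach this height (z outside [0, 4]); the cylinder at (4.5, -2): section is a regular 6-gon, circumradius r=9 (area = (6/2)·9.000²·sin(360°/6) = 210.44 mm²); the r=8.5 cylinder at (11.5, 1.5) gives a regular 6-gon of circumradius 8.5 (constant along its height) (area = (6/2)·8.500²·sin(360°/6) = 187.71 mm²); Taking the union: the regions partially overlap — summed areas 398.16 mm² minus the doubly-counted overlap 79.58 mm² gives 318.58 mm² — area = 318.58 mm²; the r=2.5 cylinder at (9.5, 10) gives a regular 6-gon of circumradius 2.5 (constant along its height) (area = (6/2)·2.500²·sin(360°/6) = 16.24 mm²); Taking the first minus the rest: starting from that combined region (318.58 mm²), the r=2.5 cylinder at (9.5, 10) partially overlaps it — only the 3.17 mm² overlap (of its 16.24 mm²) is removed, clipping the outline — area = 315.41 mm². So its area = 315.41 mm². Layer 99 is larger (315.41 vs 210.44 mm²).

layer 99 (z = 9.9 mm)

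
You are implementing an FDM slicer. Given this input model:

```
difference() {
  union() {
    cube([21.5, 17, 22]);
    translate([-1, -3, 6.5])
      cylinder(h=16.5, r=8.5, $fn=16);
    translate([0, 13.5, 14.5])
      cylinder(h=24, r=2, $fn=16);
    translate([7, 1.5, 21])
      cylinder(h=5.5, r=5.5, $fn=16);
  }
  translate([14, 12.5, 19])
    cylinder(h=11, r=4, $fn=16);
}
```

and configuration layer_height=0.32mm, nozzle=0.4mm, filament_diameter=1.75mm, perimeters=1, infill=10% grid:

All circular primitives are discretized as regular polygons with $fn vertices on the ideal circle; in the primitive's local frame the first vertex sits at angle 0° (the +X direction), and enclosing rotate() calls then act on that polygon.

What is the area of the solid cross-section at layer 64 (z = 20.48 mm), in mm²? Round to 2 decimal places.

At z = 20.48 mm: the cube is present — its section is the full 21.5×17 rectangle (area 365.50 mm²); the cylinder at (-1, -3): section is a regular 16-gon, circumradius r=8.5 (area = (16/2)·8.500²·sin(360°/16) = 221.19 mm²); the r=2 cylinder at (0, 13.5) gives a regular 16-gon of circumradius 2 (constant along its height) (area = (16/2)·2.000²·sin(360°/16) = 12.25 mm²); the cylinder at (7, 1.5) is not intersected at this z (z outside [21, 26.5]); Combining (union): the regions partially overlap — summed areas 598.94 mm² minus the doubly-counted overlap 31.42 mm² gives 567.52 mm² — area = 567.52 mm²; the r=4 cylinder at (14, 12.5) gives a regular 16-gon of circumradius 4 (constant along its height) (area = (16/2)·4.000²·sin(360°/16) = 48.98 mm²); Subtracting the remaining from the first: starting from the result so far (567.52 mm²), the r=4 cylinder at (14, 12.5) lies wholly inside it (removes its full 48.98 mm² and its 24.97 mm outline becomes a hole wall) — area = 518.54 mm². Overall, the cross-section is one region with 1 hole. Net area = 518.54 mm².

518.54 mm²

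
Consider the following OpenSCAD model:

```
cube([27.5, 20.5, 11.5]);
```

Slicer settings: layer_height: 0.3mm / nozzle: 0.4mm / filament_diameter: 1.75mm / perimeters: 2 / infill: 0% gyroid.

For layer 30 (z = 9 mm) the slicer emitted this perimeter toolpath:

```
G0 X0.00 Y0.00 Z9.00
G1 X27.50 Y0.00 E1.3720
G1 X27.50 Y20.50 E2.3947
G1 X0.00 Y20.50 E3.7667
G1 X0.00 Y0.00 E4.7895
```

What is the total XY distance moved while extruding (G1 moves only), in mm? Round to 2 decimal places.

Sum the Euclidean lengths of each G1 segment: total = 96.00 mm.

96.00 mm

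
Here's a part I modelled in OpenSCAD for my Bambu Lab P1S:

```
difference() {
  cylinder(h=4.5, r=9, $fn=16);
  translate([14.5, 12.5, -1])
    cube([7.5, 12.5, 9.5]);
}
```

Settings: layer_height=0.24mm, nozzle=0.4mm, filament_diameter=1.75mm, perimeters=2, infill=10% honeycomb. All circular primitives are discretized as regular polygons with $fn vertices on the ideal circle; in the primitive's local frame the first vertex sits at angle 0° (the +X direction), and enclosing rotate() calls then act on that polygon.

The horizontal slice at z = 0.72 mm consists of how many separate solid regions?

At z = 0.72 mm: the cylinder: section is a regular 16-gon, circumradius r=9; the 7.5×12.5 cube at (14.5, 12.5) contributes its full rectangle; Taking the first minus the rest: starting from the r=9 cylinder, the 7.5×12.5 cube at (14.5, 12.5) misses the remaining region (no effect) — 1 connected region. The result has 1 disconnected region.

1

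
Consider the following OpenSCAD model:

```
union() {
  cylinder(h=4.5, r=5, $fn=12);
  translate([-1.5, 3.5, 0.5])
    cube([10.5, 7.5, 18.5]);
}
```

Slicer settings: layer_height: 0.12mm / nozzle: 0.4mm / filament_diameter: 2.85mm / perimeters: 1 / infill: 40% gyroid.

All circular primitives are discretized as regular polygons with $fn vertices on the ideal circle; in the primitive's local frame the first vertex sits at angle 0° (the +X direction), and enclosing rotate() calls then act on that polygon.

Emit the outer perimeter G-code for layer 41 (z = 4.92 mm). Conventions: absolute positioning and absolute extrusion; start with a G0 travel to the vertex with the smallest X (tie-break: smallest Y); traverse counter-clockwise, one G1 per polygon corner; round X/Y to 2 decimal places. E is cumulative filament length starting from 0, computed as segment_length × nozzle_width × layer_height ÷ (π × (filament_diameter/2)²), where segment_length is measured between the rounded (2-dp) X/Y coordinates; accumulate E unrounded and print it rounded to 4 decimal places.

At z = 4.92 mm: the cylinder is absent (z outside [0, 4.5]); the 10.5×7.5 cube at (-1.5, 3.5) contributes its full rectangle; Taking the union: only the 10.5×7.5 cube at (-1.5, 3.5) is present, so the union is just that shape — 1 connected region. The outline is a single polygon with 4 vertices. Extrusion per mm of travel: 0.4 × 0.12 / (π × 1.425²) = 0.007524. Accumulating E over each segment gives final E = 0.2709.

G0 X-1.50 Y3.50 Z4.92
G1 X9.00 Y3.50 E0.0790
G1 X9.00 Y11.00 E0.1354
G1 X-1.50 Y11.00 E0.2144
G1 X-1.50 Y3.50 E0.2709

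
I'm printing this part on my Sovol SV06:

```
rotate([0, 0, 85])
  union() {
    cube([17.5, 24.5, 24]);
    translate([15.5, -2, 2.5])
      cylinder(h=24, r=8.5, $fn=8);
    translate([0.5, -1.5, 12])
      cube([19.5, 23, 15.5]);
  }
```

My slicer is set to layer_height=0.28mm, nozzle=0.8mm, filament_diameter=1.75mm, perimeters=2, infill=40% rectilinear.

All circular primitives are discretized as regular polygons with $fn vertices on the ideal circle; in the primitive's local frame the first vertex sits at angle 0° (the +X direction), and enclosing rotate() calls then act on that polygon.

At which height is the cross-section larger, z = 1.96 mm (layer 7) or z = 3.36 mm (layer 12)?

Layer 7 (z = 1.96): the cube (footprint 17.5×24.5) is included at this height (area 428.75 mm²); the cylinder at (15.5, -2) is not intersected at this z (z outside [2.5, 26.5]); the cube at (0.5, -1.5) is not intersected at this z (z outside [12, 27.5]); Merging all regions: only the 17.5×24.5 cube is present, so the union is just that shape — area = 428.75 mm²; (rotated 85° about Z; rotation is an isometry so areas/perimeters/island counts are preserved). So its area = 428.75 mm². Layer 12 (z = 3.36): the cube (footprint 17.5×24.5) is included at this height (area 428.75 mm²); the cylinder at (15.5, -2): section is a regular 8-gon, circumradius r=8.5 (area = (8/2)·8.500²·sin(360°/8) = 204.35 mm²); the cube at (0.5, -1.5) is not intersected at this z (z outside [12, 27.5]); Merging all regions: the regions partially overlap — summed areas 633.10 mm² minus the doubly-counted overlap 47.09 mm² gives 586.02 mm² — area = 586.02 mm²; (rotated 85° about Z; rotation is an isometry so areas/perimeters/island counts are preserved). So its area = 586.02 mm². Layer 12 is larger (586.02 vs 428.75 mm²).

layer 12 (z = 3.36 mm)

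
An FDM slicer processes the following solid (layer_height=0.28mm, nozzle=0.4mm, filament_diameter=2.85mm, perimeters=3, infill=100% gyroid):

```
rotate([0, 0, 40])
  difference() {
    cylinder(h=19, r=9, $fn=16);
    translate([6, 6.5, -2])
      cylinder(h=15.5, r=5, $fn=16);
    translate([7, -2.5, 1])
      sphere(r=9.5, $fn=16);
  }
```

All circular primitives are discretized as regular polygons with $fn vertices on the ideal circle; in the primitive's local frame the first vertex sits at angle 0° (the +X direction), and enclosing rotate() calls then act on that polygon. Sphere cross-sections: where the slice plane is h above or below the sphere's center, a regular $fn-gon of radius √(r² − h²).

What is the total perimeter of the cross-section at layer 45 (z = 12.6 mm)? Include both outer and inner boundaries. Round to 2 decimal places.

58.87 mm

At z = 12.6 mm: the r=9 cylinder contributes a regular 16-gon of circumradius 9 (perimeter = 2·16·9.000·sin(180°/16) = 56.19 mm); the r=5 cylinder at (6, 6.5) contributes a regular 16-gon of circumradius 5 (perimeter = 2·16·5.000·sin(180°/16) = 31.21 mm); the sphere at (7, -2.5) is not intersected at this z (|z−center|=11.600 > r=9.5); After the difference (first − rest): starting from the r=9 cylinder, the r=5 cylinder at (6, 6.5) partially overlaps it — only the 34.13 mm² overlap (of its 76.54 mm²) is removed, clipping the outline — boundary = 58.87 mm; (whole slice rotated 40° about Z — lengths, areas and connectivity unchanged). Overall, the cross-section is a single solid region. Total boundary length (outer) = 58.87 mm.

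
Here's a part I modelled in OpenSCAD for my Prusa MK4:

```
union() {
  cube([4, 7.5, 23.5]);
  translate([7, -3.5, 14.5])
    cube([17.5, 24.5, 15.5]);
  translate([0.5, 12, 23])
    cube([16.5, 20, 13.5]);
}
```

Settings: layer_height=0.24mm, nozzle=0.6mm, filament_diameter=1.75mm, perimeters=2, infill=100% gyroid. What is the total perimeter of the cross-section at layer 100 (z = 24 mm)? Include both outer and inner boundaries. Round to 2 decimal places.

At z = 24 mm: the cube is absent (z outside [0, 23.5]); the 17.5×24.5 cube at (7, -3.5) contributes its full rectangle (perimeter 84.00 mm); the 16.5×20 cube at (0.5, 12) contributes its full rectangle (perimeter 73.00 mm); Taking the union: the regions partially overlap (shared area 90.00 mm²), so the edge portions inside another operand are dropped and the merged outline is re-measured after clipping — boundary = 119.00 mm. Overall, the cross-section is a single solid region. Total boundary length (outer) = 119.00 mm.

119.00 mm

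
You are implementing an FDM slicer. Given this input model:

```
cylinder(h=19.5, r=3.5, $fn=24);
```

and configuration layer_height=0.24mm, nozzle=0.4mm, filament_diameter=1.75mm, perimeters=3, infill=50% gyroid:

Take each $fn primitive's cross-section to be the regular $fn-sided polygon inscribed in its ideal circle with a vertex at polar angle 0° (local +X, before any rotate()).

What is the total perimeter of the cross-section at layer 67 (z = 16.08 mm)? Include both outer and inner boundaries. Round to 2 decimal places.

21.93 mm

At z = 16.08 mm: the cylinder: section is a regular 24-gon, circumradius r=3.5 (perimeter = 2·24·3.500·sin(180°/24) = 21.93 mm). Overall, the cross-section is a single solid region. Total boundary length (outer) = 21.93 mm.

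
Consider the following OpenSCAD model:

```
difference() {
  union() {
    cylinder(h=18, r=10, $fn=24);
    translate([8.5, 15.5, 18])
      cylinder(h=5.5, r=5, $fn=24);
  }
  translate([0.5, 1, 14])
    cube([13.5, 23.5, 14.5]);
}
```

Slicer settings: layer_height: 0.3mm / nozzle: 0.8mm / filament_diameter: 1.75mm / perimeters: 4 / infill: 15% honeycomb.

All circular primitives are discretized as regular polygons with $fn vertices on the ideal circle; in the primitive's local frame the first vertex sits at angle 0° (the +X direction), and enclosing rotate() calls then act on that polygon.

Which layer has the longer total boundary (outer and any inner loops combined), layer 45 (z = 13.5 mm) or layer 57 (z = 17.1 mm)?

Layer 45 (z = 13.5): the r=10 cylinder gives a regular 24-gon of circumradius 10 (constant along its height) (perimeter = 2·24·10.000·sin(180°/24) = 62.65 mm); the cylinder at (8.5, 15.5) does not reach this height (z outside [18, 23.5]); Taking the union: only the r=10 cylinder is present, so the union is just that shape — boundary = 62.65 mm; the cube at (0.5, 1) does not reach this height (z outside [14, 28.5]); Subtracting the remaining from the first: none of the subtracted shapes is present at this height, so that combined region is unchanged — boundary = 62.65 mm. So its perimeter = 62.65 mm. Layer 57 (z = 17.1): the r=10 cylinder contributes a regular 24-gon of circumradius 10 (perimeter = 2·24·10.000·sin(180°/24) = 62.65 mm); the cylinder at (8.5, 15.5) does not reach this height (z outside [18, 23.5]); Merging all regions: only the r=10 cylinder is present, so the union is just that shape — boundary = 62.65 mm; the cube at (0.5, 1) (footprint 13.5×23.5) is included at this height (perimeter 74.00 mm); Subtracting the remaining from the first: starting from the result so far, the 13.5×23.5 cube at (0.5, 1) partially overlaps it — only the 63.23 mm² overlap (of its 317.25 mm²) is removed, clipping the outline — boundary = 66.80 mm. So its perimeter = 66.80 mm. Layer 57 is larger (66.80 vs 62.65 mm).

layer 57 (z = 17.1 mm)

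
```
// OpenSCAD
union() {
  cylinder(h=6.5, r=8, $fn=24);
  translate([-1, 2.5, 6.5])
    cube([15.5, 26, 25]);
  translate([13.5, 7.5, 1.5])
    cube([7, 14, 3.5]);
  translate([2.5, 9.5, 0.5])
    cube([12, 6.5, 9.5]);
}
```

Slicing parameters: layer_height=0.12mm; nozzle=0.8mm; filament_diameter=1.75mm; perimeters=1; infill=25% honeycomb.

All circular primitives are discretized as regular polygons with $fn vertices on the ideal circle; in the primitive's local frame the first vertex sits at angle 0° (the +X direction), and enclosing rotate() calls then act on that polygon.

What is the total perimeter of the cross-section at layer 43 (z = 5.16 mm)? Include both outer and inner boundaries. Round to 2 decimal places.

87.12 mm

At z = 5.16 mm: the cylinder: section is a regular 24-gon, circumradius r=8 (perimeter = 2·24·8.000·sin(180°/24) = 50.12 mm); the cube at (-1, 2.5) is absent (z outside [6.5, 31.5]); the cube at (13.5, 7.5) is not intersected at this z (z outside [1.5, 5]); the cube at (2.5, 9.5) (footprint 12×6.5) is included at this height (perimeter 37.00 mm); Taking the union: the 2 present regions are separate (no shared area or edge), so areas and boundary lengths simply add and each stays a separate island — boundary = 87.12 mm. Overall, the cross-section has 2 separate islands. Total boundary length (outer) = 87.12 mm.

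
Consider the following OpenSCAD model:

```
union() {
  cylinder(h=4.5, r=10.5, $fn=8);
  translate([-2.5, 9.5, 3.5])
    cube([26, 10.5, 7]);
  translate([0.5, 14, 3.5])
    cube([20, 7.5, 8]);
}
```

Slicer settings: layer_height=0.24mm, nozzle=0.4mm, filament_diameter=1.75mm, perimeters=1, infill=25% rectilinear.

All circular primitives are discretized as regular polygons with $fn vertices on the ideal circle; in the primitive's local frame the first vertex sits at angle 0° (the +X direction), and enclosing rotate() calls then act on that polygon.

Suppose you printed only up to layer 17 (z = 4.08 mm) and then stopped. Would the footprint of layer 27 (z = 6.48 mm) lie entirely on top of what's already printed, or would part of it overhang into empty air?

entirely on top

Compare the two slices. At z = 4.08: the r=10.5 cylinder contributes a regular 8-gon of circumradius 10.5 (area = (8/2)·10.500²·sin(360°/8) = 311.83 mm²); the cube at (-2.5, 9.5) (footprint 26×10.5) is included at this height (area 273.00 mm²); the cube at (0.5, 14) (footprint 20×7.5) is included at this height (area 150.00 mm²); Combining (union): the regions partially overlap — summed areas 734.83 mm² minus the doubly-counted overlap 122.41 mm² gives 612.42 mm² — area = 612.42 mm². At z = 6.48: the cylinder is not intersected at this z (z outside [0, 4.5]); the cube at (-2.5, 9.5) (footprint 26×10.5) is included at this height (area 273.00 mm²); the cube at (0.5, 14) (footprint 20×7.5) is included at this height (area 150.00 mm²); Taking the union: the regions partially overlap — summed areas 423.00 mm² minus the doubly-counted overlap 120.00 mm² gives 303.00 mm² — area = 303.00 mm². Checking containment: the cross-section at z = 6.48 is a subset of the cross-section at z = 4.08.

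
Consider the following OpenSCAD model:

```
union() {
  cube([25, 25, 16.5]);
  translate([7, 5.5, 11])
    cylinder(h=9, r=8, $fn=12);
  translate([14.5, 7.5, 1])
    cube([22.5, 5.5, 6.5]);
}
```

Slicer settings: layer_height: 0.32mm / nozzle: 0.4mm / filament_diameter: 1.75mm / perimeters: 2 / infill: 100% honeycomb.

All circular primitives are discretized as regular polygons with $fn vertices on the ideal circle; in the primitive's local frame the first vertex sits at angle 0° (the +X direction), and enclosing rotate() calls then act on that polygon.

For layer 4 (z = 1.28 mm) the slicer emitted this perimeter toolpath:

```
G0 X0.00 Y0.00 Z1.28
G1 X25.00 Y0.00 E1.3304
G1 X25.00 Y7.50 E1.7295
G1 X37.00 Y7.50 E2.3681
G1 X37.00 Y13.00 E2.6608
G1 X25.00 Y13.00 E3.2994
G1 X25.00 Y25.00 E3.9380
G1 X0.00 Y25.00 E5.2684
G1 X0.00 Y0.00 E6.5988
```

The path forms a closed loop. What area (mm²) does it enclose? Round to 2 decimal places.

691.00 mm²

Apply the shoelace formula to the sequence of (X, Y) vertices; enclosed area = 691.00 mm².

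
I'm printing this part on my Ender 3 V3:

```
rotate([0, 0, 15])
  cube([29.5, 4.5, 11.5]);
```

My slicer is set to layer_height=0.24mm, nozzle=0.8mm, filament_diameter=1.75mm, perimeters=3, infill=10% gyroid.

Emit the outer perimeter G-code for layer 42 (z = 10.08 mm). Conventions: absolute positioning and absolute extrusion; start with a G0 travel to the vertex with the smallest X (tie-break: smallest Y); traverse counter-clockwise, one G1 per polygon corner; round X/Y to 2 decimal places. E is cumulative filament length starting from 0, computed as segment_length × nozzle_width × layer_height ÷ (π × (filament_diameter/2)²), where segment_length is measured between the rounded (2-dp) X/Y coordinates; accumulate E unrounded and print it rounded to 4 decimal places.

At z = 10.08 mm: the cube is present — its section is the full 29.5×4.5 rectangle; (whole slice rotated 15° about Z — lengths, areas and connectivity unchanged). The outline is a single polygon with 4 vertices. Extrusion per mm of travel: 0.8 × 0.24 / (π × 0.875²) = 0.079824. Accumulating E over each segment gives final E = 5.4269.

G0 X-1.16 Y4.35 Z10.08
G1 X0.00 Y0.00 E0.3594
G1 X28.49 Y7.64 E2.7139
G1 X27.33 Y11.98 E3.0725
G1 X-1.16 Y4.35 E5.4269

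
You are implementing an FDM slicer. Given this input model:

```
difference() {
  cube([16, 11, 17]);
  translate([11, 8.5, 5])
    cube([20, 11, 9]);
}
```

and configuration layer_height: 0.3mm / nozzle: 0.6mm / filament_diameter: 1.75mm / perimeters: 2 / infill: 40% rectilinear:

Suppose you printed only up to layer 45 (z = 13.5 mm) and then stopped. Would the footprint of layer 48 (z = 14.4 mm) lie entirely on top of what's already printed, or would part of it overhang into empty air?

Compare the two slices. At z = 13.5: the 16×11 cube contributes its full rectangle (area 176.00 mm²); the cube at (11, 8.5) (footprint 20×11) is included at this height (area 220.00 mm²); Subtracting the remaining from the first: starting from the 16×11 cube (176.00 mm²), the 20×11 cube at (11, 8.5) partially overlaps it — only the 12.50 mm² overlap (of its 220.00 mm²) is removed, clipping the outline — area = 163.50 mm². At z = 14.4: the cube (footprint 16×11) is included at this height (area 176.00 mm²); the cube at (11, 8.5) does not reach this height (z outside [5, 14]); After the difference (first − rest): none of the subtracted shapes is present at this height, so the 16×11 cube is unchanged — area = 176.00 mm². Checking containment: at z = 14.4 the cross-section extends beyond the z = 13.5 cross-section by about 12.50 mm².

part overhangs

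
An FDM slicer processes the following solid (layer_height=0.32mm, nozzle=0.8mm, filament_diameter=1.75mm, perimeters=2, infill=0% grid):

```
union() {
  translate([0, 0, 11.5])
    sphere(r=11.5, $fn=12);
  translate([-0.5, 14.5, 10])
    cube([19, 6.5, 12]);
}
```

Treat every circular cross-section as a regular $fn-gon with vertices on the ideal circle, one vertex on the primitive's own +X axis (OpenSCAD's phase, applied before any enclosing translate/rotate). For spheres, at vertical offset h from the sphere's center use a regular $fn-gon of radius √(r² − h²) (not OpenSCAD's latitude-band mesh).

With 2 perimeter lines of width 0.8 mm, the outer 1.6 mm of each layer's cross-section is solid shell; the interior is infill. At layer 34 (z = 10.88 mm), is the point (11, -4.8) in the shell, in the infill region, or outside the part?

outside

At z = 10.88 mm: the r=11.5 sphere contributes a regular 12-gon of circumradius √(11.5²−0.62²) = 11.483; the cube at (-0.5, 14.5) is present — its section is the full 19×6.5 rectangle; Taking the union: the 2 present regions are separate (no shared area or edge), so areas and boundary lengths simply add and each stays a separate island — 2 connected regions. Overall, the cross-section has 2 separate islands. The nearest boundary edge runs (11.48, 0.00)→(9.94, -5.74); distance from the point to it = 0.78 mm. The point is not inside any of the regions above, so it lies outside the cross-section (0.78 mm from the nearest boundary).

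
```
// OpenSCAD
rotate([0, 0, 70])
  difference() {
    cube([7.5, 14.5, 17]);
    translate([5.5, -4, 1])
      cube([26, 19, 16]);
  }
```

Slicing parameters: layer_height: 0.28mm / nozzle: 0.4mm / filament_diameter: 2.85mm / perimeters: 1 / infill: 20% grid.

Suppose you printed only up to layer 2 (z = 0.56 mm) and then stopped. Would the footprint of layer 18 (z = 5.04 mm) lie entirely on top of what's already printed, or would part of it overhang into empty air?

Compare the two slices. At z = 0.56: the 7.5×14.5 cube contributes its full rectangle (area 108.75 mm²); the cube at (5.5, -4) is absent (z outside [1, 17]); Taking the first minus the rest: none of the subtracted shapes is present at this height, so the 7.5×14.5 cube is unchanged — area = 108.75 mm²; (whole slice rotated 70° about Z — lengths, areas and connectivity unchanged). At z = 5.04: the cube (footprint 7.5×14.5) is included at this height (area 108.75 mm²); the 26×19 cube at (5.5, -4) contributes its full rectangle (area 494.00 mm²); Taking the first minus the rest: starting from the 7.5×14.5 cube (108.75 mm²), the 26×19 cube at (5.5, -4) partially overlaps it — only the 29.00 mm² overlap (of its 494.00 mm²) is removed, clipping the outline — area = 79.75 mm²; (rotated 70° about Z; rotation is an isometry so areas/perimeters/island counts are preserved). Checking containment: the cross-section at z = 5.04 is a subset of the cross-section at z = 0.56.

entirely on top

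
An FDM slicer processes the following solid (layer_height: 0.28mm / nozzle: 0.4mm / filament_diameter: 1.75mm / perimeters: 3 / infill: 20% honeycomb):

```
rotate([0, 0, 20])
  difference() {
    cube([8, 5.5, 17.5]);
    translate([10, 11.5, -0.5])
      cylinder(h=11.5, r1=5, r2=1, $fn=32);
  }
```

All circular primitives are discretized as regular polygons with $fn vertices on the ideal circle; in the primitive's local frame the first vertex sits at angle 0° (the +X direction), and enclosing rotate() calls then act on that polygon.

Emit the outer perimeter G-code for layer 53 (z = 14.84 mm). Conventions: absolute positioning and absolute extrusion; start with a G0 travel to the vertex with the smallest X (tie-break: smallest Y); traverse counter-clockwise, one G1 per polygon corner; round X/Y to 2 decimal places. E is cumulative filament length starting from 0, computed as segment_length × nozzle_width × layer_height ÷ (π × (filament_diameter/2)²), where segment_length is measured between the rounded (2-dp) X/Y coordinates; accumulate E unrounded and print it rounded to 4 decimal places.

G0 X-1.88 Y5.17 Z14.84
G1 X0.00 Y0.00 E0.2562
G1 X7.52 Y2.74 E0.6288
G1 X5.64 Y7.90 E0.8846
G1 X-1.88 Y5.17 E1.2571

At z = 14.84 mm: the cube (footprint 8×5.5) is included at this height; the cone at (10, 11.5) is not intersected at this z (z outside [-0.5, 11]); After the difference (first − rest): none of the subtracted shapes is present at this height, so the 8×5.5 cube is unchanged — 1 connected region; (rotated 20° about Z; rotation is an isometry so areas/perimeters/island counts are preserved). The outline is a single polygon with 4 vertices. Extrusion per mm of travel: 0.4 × 0.28 / (π × 0.875²) = 0.046564. Accumulating E over each segment gives final E = 1.2571.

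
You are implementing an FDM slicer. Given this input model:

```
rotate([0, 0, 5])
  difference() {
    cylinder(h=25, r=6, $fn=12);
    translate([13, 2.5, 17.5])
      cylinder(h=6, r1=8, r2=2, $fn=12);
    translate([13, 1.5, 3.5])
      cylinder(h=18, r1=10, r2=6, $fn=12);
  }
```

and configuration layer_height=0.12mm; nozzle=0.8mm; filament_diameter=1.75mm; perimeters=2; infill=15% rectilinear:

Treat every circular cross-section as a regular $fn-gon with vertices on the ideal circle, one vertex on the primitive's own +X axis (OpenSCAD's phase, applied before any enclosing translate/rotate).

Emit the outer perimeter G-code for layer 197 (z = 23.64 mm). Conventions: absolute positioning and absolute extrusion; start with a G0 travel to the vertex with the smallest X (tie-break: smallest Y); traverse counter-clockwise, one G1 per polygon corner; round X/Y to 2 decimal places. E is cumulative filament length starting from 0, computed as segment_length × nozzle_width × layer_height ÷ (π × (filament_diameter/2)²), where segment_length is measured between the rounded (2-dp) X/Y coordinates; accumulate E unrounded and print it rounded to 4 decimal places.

G0 X-5.98 Y-0.52 Z23.64
G1 X-4.91 Y-3.44 E0.1241
G1 X-2.54 Y-5.44 E0.2479
G1 X0.52 Y-5.98 E0.3719
G1 X3.44 Y-4.91 E0.4960
G1 X5.44 Y-2.54 E0.6198
G1 X5.98 Y0.52 E0.7438
G1 X4.91 Y3.44 E0.8679
G1 X2.54 Y5.44 E0.9917
G1 X-0.52 Y5.98 E1.1157
G1 X-3.44 Y4.91 E1.2399
G1 X-5.44 Y2.54 E1.3636
G1 X-5.98 Y-0.52 E1.4876

At z = 23.64 mm: the r=6 cylinder gives a regular 12-gon of circumradius 6 (constant along its height); the cone at (13, 2.5) does not reach this height (z outside [17.5, 23.5]); the cone at (13, 1.5) does not reach this height (z outside [3.5, 21.5]); Subtracting the remaining from the first: none of the subtracted shapes is present at this height, so the r=6 cylinder is unchanged — 1 connected region; (rotated 5° about Z; rotation is an isometry so areas/perimeters/island counts are preserved). The outline is a single polygon with 12 vertices. Extrusion per mm of travel: 0.8 × 0.12 / (π × 0.875²) = 0.039912. Accumulating E over each segment gives final E = 1.4876.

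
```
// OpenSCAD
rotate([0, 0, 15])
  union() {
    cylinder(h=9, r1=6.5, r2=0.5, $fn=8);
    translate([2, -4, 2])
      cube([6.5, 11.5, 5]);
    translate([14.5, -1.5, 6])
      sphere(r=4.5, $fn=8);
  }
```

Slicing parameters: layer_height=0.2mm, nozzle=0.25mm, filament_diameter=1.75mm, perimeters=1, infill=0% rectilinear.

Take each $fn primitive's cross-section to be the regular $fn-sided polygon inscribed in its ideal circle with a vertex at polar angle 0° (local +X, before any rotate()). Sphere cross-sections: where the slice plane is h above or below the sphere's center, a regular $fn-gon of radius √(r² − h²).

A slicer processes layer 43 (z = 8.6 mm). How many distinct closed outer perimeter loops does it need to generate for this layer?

2

At z = 8.6 mm: the cone (r1=6.5→r2=0.5) has section circumradius 0.767 here — a regular 8-gon; the cube at (2, -4) is absent (z outside [2, 7]); the sphere at (14.5, -1.5): section is a regular 8-gon, circumradius = √(r²−h²) = √(4.5²−2.6²) = 3.673; Merging all regions: the 2 present regions are separate (no shared area or edge), so areas and boundary lengths simply add and each stays a separate island — 2 connected regions; (whole slice rotated 15° about Z — lengths, areas and connectivity unchanged). The result has 2 disconnected regions.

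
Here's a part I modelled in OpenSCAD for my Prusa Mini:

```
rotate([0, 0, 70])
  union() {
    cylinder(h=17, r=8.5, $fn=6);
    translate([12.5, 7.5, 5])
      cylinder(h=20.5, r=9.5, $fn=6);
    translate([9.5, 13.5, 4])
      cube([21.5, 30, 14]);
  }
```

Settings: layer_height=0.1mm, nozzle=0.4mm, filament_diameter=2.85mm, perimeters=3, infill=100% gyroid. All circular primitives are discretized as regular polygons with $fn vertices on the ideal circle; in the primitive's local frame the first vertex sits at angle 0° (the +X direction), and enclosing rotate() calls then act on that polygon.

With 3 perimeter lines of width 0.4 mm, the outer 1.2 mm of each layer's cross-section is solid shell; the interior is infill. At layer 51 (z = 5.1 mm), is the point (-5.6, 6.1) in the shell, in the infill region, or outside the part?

At z = 5.1 mm: the cylinder: section is a regular 6-gon, circumradius r=8.5; the cylinder at (12.5, 7.5): section is a regular 6-gon, circumradius r=9.5; the cube at (9.5, 13.5) is present — its section is the full 21.5×30 rectangle; Taking the union: the regions partially overlap (shared area 27.85 mm²), so overlapping operands fuse into one piece — 1 connected region; (whole slice rotated 70° about Z — lengths, areas and connectivity unchanged). Overall, the cross-section is a single solid region. Undo the 70° rotation: the query point maps to (3.817, 7.349) in the un-rotated model frame. The nearest boundary edge runs (-4.25, 7.36)→(3.08, 7.36); distance from the point to it = 0.74 mm. The point is inside the cross-section, 0.74 mm from the nearest boundary — within the 1.2 mm shell band (3 × 0.4).

shell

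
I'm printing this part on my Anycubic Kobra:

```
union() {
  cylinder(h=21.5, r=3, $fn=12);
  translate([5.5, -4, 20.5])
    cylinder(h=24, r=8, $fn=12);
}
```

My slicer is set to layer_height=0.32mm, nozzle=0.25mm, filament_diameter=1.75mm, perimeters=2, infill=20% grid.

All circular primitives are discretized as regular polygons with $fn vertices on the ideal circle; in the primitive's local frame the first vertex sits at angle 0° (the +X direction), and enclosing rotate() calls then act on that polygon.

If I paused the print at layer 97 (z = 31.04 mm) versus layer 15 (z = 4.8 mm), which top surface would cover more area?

layer 97 (z = 31.04 mm)

Layer 97 (z = 31.04): the cylinder does not reach this height (z outside [0, 21.5]); the r=8 cylinder at (5.5, -4) contributes a regular 12-gon of circumradius 8 (area = (12/2)·8.000²·sin(360°/12) = 192.00 mm²); Merging all regions: only the r=8 cylinder at (5.5, -4) is present, so the union is just that shape — area = 192.00 mm². So its area = 192.00 mm². Layer 15 (z = 4.8): the r=3 cylinder contributes a regular 12-gon of circumradius 3 (area = (12/2)·3.000²·sin(360°/12) = 27.00 mm²); the cylinder at (5.5, -4) is not intersected at this z (z outside [20.5, 44.5]); Combining (union): only the r=3 cylinder is present, so the union is just that shape — area = 27.00 mm². So its area = 27.00 mm². Layer 97 is larger (192.00 vs 27.00 mm²).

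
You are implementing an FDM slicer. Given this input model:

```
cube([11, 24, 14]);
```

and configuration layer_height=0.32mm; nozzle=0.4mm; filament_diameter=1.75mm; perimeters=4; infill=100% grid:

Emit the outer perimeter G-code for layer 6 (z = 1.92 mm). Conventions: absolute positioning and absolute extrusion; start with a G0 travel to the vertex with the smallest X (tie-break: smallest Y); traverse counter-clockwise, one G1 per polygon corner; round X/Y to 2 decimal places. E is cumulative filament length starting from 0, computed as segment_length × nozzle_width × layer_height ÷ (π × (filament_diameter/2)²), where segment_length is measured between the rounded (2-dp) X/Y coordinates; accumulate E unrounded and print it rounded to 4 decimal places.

At z = 1.92 mm: the cube (footprint 11×24) is included at this height. The outline is a single polygon with 4 vertices. Extrusion per mm of travel: 0.4 × 0.32 / (π × 0.875²) = 0.053216. Accumulating E over each segment gives final E = 3.7251.

G0 X0.00 Y0.00 Z1.92
G1 X11.00 Y0.00 E0.5854
G1 X11.00 Y24.00 E1.8626
G1 X0.00 Y24.00 E2.4479
G1 X0.00 Y0.00 E3.7251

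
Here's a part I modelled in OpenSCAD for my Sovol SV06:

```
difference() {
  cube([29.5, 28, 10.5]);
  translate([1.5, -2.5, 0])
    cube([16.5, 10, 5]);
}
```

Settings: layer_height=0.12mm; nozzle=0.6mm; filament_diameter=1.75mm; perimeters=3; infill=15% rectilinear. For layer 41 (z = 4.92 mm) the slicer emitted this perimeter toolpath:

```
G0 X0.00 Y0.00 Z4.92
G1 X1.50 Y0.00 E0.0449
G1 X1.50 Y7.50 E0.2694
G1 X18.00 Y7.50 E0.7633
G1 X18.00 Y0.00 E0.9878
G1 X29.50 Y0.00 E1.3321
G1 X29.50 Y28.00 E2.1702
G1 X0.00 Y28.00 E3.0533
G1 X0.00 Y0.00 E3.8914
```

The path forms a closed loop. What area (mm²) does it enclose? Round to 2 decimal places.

702.25 mm²

Apply the shoelace formula to the sequence of (X, Y) vertices; enclosed area = 702.25 mm².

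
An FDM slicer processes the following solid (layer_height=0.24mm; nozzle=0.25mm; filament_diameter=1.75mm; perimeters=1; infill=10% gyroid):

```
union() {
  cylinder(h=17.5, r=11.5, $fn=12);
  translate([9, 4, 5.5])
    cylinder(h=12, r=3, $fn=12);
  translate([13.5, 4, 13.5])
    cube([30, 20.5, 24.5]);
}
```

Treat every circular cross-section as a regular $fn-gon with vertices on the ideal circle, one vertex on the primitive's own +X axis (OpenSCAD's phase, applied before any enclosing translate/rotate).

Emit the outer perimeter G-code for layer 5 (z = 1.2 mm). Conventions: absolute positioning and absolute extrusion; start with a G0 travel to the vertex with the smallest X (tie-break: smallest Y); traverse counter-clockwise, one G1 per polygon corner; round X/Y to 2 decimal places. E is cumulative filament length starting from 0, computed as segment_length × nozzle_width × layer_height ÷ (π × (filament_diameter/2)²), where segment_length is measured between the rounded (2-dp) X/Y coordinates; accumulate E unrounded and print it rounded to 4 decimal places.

G0 X-11.50 Y0.00 Z1.20
G1 X-9.96 Y-5.75 E0.1485
G1 X-5.75 Y-9.96 E0.2970
G1 X0.00 Y-11.50 E0.4455
G1 X5.75 Y-9.96 E0.5940
G1 X9.96 Y-5.75 E0.7425
G1 X11.50 Y0.00 E0.8910
G1 X9.96 Y5.75 E1.0395
G1 X5.75 Y9.96 E1.1880
G1 X0.00 Y11.50 E1.3365
G1 X-5.75 Y9.96 E1.4850
G1 X-9.96 Y5.75 E1.6335
G1 X-11.50 Y0.00 E1.7820

At z = 1.2 mm: the cylinder: section is a regular 12-gon, circumradius r=11.5; the cylinder at (9, 4) is absent (z outside [5.5, 17.5]); the cube at (13.5, 4) does not reach this height (z outside [13.5, 38]); Combining (union): only the r=11.5 cylinder is present, so the union is just that shape — 1 connected region. The outline is a single polygon with 12 vertices. Extrusion per mm of travel: 0.25 × 0.24 / (π × 0.875²) = 0.024945. Accumulating E over each segment gives final E = 1.7820.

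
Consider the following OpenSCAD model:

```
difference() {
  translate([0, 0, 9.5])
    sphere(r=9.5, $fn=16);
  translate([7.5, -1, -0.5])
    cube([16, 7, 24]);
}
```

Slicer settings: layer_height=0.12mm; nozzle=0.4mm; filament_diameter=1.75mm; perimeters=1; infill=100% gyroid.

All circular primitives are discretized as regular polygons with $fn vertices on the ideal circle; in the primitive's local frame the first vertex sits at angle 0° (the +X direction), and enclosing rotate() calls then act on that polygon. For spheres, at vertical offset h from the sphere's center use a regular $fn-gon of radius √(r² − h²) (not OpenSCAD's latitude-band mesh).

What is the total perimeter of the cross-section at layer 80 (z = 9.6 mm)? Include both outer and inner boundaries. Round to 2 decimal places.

At z = 9.6 mm: the sphere: section is a regular 16-gon, circumradius = √(r²−h²) = √(9.5²−0.1²) = 9.499 (perimeter = 2·16·9.499·sin(180°/16) = 59.30 mm); the 16×7 cube at (7.5, -1) contributes its full rectangle (perimeter 46.00 mm); After the difference (first − rest): starting from the r=9.5 sphere, the 16×7 cube at (7.5, -1) partially overlaps it — only the 9.07 mm² overlap (of its 112.00 mm²) is removed, clipping the outline — boundary = 60.63 mm. Overall, the cross-section is a single solid region. Total boundary length (outer) = 60.63 mm.

60.63 mm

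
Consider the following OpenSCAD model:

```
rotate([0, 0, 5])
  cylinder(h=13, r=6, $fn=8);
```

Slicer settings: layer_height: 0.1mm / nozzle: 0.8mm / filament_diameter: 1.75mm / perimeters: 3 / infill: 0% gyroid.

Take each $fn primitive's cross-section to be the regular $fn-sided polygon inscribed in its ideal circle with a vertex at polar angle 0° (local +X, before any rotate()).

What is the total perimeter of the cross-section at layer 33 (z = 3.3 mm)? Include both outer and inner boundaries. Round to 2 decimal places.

At z = 3.3 mm: the r=6 cylinder contributes a regular 8-gon of circumradius 6 (perimeter = 2·8·6.000·sin(180°/8) = 36.74 mm); (rotated 5° about Z; rotation is an isometry so areas/perimeters/island counts are preserved). Overall, the cross-section is a single solid region. Total boundary length (outer) = 36.74 mm.

36.74 mm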